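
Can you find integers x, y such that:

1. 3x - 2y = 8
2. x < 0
Yes

Take x = -2, y = -7. Substituting into each constraint:
  (1) 3(-2) - 2(-7) = 8 ✓
  (2) -2 < 0 ✓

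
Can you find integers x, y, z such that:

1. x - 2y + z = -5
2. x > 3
Yes

Take x = 4, y = 0, z = -9. Substituting into each constraint:
  (1) 4 - 2(0) + (-9) = -5 ✓
  (2) 4 > 3 ✓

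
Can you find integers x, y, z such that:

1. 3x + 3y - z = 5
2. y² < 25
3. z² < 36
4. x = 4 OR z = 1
Yes

Take x = 4, y = -1, z = 4. Substituting into each constraint:
  (1) 3(4) + 3(-1) + (-4) = 5 ✓
  (2) y² = (-1)² = 1, and 1 < 25 ✓
  (3) z² = (4)² = 16, and 16 < 36 ✓
  (4) x = 4, target 4 ✓ (first branch holds)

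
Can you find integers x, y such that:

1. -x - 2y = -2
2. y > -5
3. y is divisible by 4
Yes

Take x = 2, y = 0. Substituting into each constraint:
  (1) (-2) - 2(0) = -2 ✓
  (2) 0 > -5 ✓
  (3) 0 = 4 × 0, remainder 0 ✓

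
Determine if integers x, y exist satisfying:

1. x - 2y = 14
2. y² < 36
Yes

Take x = 14, y = 0. Substituting into each constraint:
  (1) 14 - 2(0) = 14 ✓
  (2) y² = (0)² = 0, and 0 < 36 ✓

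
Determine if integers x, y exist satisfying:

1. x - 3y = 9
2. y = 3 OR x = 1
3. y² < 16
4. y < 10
Yes

Take x = 18, y = 3. Substituting into each constraint:
  (1) 18 - 3(3) = 9 ✓
  (2) y = 3, target 3 ✓ (first branch holds)
  (3) y² = (3)² = 9, and 9 < 16 ✓
  (4) 3 < 10 ✓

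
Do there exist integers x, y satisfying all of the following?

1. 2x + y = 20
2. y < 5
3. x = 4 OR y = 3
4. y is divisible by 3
No

A contradictory subset is {2x + y = 20, y < 5, x = 4 OR y = 3}. No integer assignment can satisfy these jointly:

  - 2x + y = 20: is a linear equation tying the variables together
  - y < 5: bounds one variable relative to a constant
  - x = 4 OR y = 3: forces a choice: either x = 4 or y = 3

Split on the disjunction (x = 4 OR y = 3):
  • If x = 4: the equation forces y = 12, which contradicts the bound y ≤ 4.
  • If y = 3: with y = 3, every remaining term of the linear equation is divisible by 2, so the left side is ≡ 0 (mod 2); but the right side 17 ≡ 1 (mod 2). No integers can satisfy it.
Both branches are infeasible, so the system has no integer solution.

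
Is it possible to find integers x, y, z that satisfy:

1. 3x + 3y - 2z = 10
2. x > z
Yes

Take x = 2, y = 2, z = 1. Substituting into each constraint:
  (1) 3(2) + 3(2) - 2(1) = 10 ✓
  (2) 2 > 1 ✓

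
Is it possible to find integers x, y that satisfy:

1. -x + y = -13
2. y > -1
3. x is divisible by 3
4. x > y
Yes

Take x = 15, y = 2. Substituting into each constraint:
  (1) (-15) + 2 = -13 ✓
  (2) 2 > -1 ✓
  (3) 15 = 3 × 5, remainder 0 ✓
  (4) 15 > 2 ✓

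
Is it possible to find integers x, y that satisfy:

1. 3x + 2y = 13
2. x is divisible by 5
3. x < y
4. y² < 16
No

A contradictory subset is {3x + 2y = 13, x < y, y² < 16}. No integer assignment can satisfy these jointly:

  - 3x + 2y = 13: is a linear equation tying the variables together
  - x < y: bounds one variable relative to another variable
  - y² < 16: restricts y to |y| ≤ 3

Propagating the comparison: x < y and y ≤ 3 give x ≤ 2. Range argument: with x ∈ [−∞, 2], y ∈ [-3, 3], the left side of the equation is at most 12, but the right side is 13 > 12. No integer solution exists.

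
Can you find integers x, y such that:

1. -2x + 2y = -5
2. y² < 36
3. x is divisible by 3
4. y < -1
No

Even the single constraint (-2x + 2y = -5) is infeasible over the integers.

  - -2x + 2y = -5: every term on the left is divisible by 2, so the LHS ≡ 0 (mod 2), but the RHS -5 is not — no integer solution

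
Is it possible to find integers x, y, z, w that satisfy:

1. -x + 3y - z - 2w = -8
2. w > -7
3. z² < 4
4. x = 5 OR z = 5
Yes

Take x = 5, y = 0, z = 1, w = 1. Substituting into each constraint:
  (1) (-5) + 3(0) + (-1) - 2(1) = -8 ✓
  (2) 1 > -7 ✓
  (3) z² = (1)² = 1, and 1 < 4 ✓
  (4) x = 5, target 5 ✓ (first branch holds)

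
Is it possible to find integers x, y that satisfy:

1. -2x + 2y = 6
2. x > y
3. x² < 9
No

A contradictory subset is {-2x + 2y = 6, x > y}. No integer assignment can satisfy these jointly:

  - -2x + 2y = 6: is a linear equation tying the variables together
  - x > y: bounds one variable relative to another variable

From the equation, x − y = -3, i.e. x − y = -3; but x > y requires x − y ≥ 1. Contradiction.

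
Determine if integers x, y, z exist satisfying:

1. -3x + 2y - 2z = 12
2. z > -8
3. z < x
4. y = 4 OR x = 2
Yes

Take x = 2, y = 10, z = 1. Substituting into each constraint:
  (1) -3(2) + 2(10) - 2(1) = 12 ✓
  (2) 1 > -8 ✓
  (3) 1 < 2 ✓
  (4) x = 2, target 2 ✓ (second branch holds)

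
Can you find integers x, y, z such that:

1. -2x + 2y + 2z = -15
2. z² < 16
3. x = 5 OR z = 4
No

Even the single constraint (-2x + 2y + 2z = -15) is infeasible over the integers.

  - -2x + 2y + 2z = -15: every term on the left is divisible by 2, so the LHS ≡ 0 (mod 2), but the RHS -15 is not — no integer solution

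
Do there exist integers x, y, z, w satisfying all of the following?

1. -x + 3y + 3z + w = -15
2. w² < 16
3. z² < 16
Yes

Take x = 15, y = 0, z = 0, w = 0. Substituting into each constraint:
  (1) (-15) + 3(0) + 3(0) + 0 = -15 ✓
  (2) w² = (0)² = 0, and 0 < 16 ✓
  (3) z² = (0)² = 0, and 0 < 16 ✓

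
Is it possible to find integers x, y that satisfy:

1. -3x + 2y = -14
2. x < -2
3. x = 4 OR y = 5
No

The full constraint system is jointly infeasible over the integers. Each constraint and what it forces:

  - -3x + 2y = -14: is a linear equation tying the variables together
  - x < -2: bounds one variable relative to a constant
  - x = 4 OR y = 5: forces a choice: either x = 4 or y = 5

Split on the disjunction (x = 4 OR y = 5):
  • If x = 4: this contradicts the bound x ≤ -3.
  • If y = 5: the equation forces x = 8, which contradicts the bound x ≤ -3.
Both branches are infeasible, so the system has no integer solution.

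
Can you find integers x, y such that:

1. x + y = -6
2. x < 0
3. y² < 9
Yes

Take x = -6, y = 0. Substituting into each constraint:
  (1) (-6) + 0 = -6 ✓
  (2) -6 < 0 ✓
  (3) y² = (0)² = 0, and 0 < 9 ✓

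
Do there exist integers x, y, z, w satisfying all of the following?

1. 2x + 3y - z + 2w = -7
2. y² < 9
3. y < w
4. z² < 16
Yes

Take x = -7, y = 1, z = 0, w = 2. Substituting into each constraint:
  (1) 2(-7) + 3(1) + 0 + 2(2) = -7 ✓
  (2) y² = (1)² = 1, and 1 < 9 ✓
  (3) 1 < 2 ✓
  (4) z² = (0)² = 0, and 0 < 16 ✓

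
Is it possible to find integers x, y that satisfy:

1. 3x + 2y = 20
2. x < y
Yes

Take x = 2, y = 7. Substituting into each constraint:
  (1) 3(2) + 2(7) = 20 ✓
  (2) 2 < 7 ✓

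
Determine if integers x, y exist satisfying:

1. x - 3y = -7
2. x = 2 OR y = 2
Yes

Take x = -1, y = 2. Substituting into each constraint:
  (1) (-1) - 3(2) = -7 ✓
  (2) y = 2, target 2 ✓ (second branch holds)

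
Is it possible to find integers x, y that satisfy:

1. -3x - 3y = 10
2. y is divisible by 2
No

Even the single constraint (-3x - 3y = 10) is infeasible over the integers.

  - -3x - 3y = 10: every term on the left is divisible by 3, so the LHS ≡ 0 (mod 3), but the RHS 10 is not — no integer solution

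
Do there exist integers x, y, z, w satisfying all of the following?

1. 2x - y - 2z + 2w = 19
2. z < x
Yes

Take x = 1, y = -17, z = 0, w = 0. Substituting into each constraint:
  (1) 2(1) + 17 - 2(0) + 2(0) = 19 ✓
  (2) 0 < 1 ✓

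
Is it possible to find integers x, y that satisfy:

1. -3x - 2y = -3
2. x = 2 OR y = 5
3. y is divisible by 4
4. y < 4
No

A contradictory subset is {-3x - 2y = -3, x = 2 OR y = 5, y < 4}. No integer assignment can satisfy these jointly:

  - -3x - 2y = -3: is a linear equation tying the variables together
  - x = 2 OR y = 5: forces a choice: either x = 2 or y = 5
  - y < 4: bounds one variable relative to a constant

Split on the disjunction (x = 2 OR y = 5):
  • If x = 2: with x = 2, every remaining term of the linear equation is divisible by 2, so the left side is ≡ 0 (mod 2); but the right side 3 ≡ 1 (mod 2). No integers can satisfy it.
  • If y = 5: this contradicts the bound y ≤ 3.
Both branches are infeasible, so the system has no integer solution.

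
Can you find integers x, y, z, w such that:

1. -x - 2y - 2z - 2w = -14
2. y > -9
Yes

Take x = 0, y = 7, z = 0, w = 0. Substituting into each constraint:
  (1) 0 - 2(7) - 2(0) - 2(0) = -14 ✓
  (2) 7 > -9 ✓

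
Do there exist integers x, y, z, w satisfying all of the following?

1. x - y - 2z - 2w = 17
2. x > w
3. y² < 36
Yes

Take x = 1, y = 0, z = -8, w = 0. Substituting into each constraint:
  (1) 1 + 0 - 2(-8) - 2(0) = 17 ✓
  (2) 1 > 0 ✓
  (3) y² = (0)² = 0, and 0 < 36 ✓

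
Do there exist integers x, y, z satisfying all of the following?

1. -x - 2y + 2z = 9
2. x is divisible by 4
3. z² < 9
No

A contradictory subset is {-x - 2y + 2z = 9, x is divisible by 4}. No integer assignment can satisfy these jointly:

  - -x - 2y + 2z = 9: is a linear equation tying the variables together
  - x is divisible by 4: restricts x to multiples of 4

Modular obstruction: writing x = 4x', every remaining term of the linear equation is divisible by 2, so the left side is ≡ 0 (mod 2); but the right side 9 ≡ 1 (mod 2). No integers can satisfy it.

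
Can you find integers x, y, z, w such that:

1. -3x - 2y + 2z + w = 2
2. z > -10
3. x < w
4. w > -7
Yes

Take x = -2, y = 0, z = -2, w = 0. Substituting into each constraint:
  (1) -3(-2) - 2(0) + 2(-2) + 0 = 2 ✓
  (2) -2 > -10 ✓
  (3) -2 < 0 ✓
  (4) 0 > -7 ✓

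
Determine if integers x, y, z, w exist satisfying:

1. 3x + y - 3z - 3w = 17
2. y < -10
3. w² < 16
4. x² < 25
Yes

Take x = 0, y = -13, z = -10, w = 0. Substituting into each constraint:
  (1) 3(0) + (-13) - 3(-10) - 3(0) = 17 ✓
  (2) -13 < -10 ✓
  (3) w² = (0)² = 0, and 0 < 16 ✓
  (4) x² = (0)² = 0, and 0 < 25 ✓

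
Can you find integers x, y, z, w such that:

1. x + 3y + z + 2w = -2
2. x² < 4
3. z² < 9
Yes

Take x = 0, y = 0, z = 0, w = -1. Substituting into each constraint:
  (1) 0 + 3(0) + 0 + 2(-1) = -2 ✓
  (2) x² = (0)² = 0, and 0 < 4 ✓
  (3) z² = (0)² = 0, and 0 < 9 ✓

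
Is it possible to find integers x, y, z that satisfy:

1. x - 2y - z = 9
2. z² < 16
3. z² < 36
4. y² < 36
Yes

Take x = 0, y = -5, z = 1. Substituting into each constraint:
  (1) 0 - 2(-5) + (-1) = 9 ✓
  (2) z² = (1)² = 1, and 1 < 16 ✓
  (3) z² = (1)² = 1, and 1 < 36 ✓
  (4) y² = (-5)² = 25, and 25 < 36 ✓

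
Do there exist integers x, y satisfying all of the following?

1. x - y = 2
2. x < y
No

The full constraint system is jointly infeasible over the integers. Each constraint and what it forces:

  - x - y = 2: is a linear equation tying the variables together
  - x < y: bounds one variable relative to another variable

From the equation, x − y = 2, i.e. y − x = -2; but y > x requires y − x ≥ 1. Contradiction.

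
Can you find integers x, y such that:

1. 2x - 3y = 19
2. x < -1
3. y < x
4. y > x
No

A contradictory subset is {y < x, y > x}. No integer assignment can satisfy these jointly:

  - y < x: bounds one variable relative to another variable
  - y > x: bounds one variable relative to another variable

Direct contradiction: x > y and y > x cannot both hold.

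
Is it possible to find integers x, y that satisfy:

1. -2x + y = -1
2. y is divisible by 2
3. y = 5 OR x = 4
No

A contradictory subset is {-2x + y = -1, y is divisible by 2}. No integer assignment can satisfy these jointly:

  - -2x + y = -1: is a linear equation tying the variables together
  - y is divisible by 2: restricts y to multiples of 2

Modular obstruction: writing y = 2y', every remaining term of the linear equation is divisible by 2, so the left side is ≡ 0 (mod 2); but the right side -1 ≡ 1 (mod 2). No integers can satisfy it.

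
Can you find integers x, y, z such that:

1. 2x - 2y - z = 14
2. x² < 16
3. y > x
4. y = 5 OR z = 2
Yes

Take x = 0, y = 5, z = -24. Substituting into each constraint:
  (1) 2(0) - 2(5) + 24 = 14 ✓
  (2) x² = (0)² = 0, and 0 < 16 ✓
  (3) 5 > 0 ✓
  (4) y = 5, target 5 ✓ (first branch holds)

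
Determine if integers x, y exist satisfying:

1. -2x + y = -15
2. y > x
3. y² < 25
No

The full constraint system is jointly infeasible over the integers. Each constraint and what it forces:

  - -2x + y = -15: is a linear equation tying the variables together
  - y > x: bounds one variable relative to another variable
  - y² < 25: restricts y to |y| ≤ 4

Propagating the comparison: x < y and y ≤ 4 give x ≤ 3. Range argument: with x ∈ [−∞, 3], y ∈ [-4, 4], the left side of the equation is at least -10, but the right side is -15 < -10. No integer solution exists.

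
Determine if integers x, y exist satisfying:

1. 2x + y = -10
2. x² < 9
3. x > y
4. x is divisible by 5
Yes

Take x = 0, y = -10. Substituting into each constraint:
  (1) 2(0) + (-10) = -10 ✓
  (2) x² = (0)² = 0, and 0 < 9 ✓
  (3) 0 > -10 ✓
  (4) 0 = 5 × 0, remainder 0 ✓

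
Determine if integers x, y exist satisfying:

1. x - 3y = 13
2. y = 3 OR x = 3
Yes

Take x = 22, y = 3. Substituting into each constraint:
  (1) 22 - 3(3) = 13 ✓
  (2) y = 3, target 3 ✓ (first branch holds)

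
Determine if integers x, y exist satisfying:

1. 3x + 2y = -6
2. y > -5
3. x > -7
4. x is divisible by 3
Yes

Take x = 0, y = -3. Substituting into each constraint:
  (1) 3(0) + 2(-3) = -6 ✓
  (2) -3 > -5 ✓
  (3) 0 > -7 ✓
  (4) 0 = 3 × 0, remainder 0 ✓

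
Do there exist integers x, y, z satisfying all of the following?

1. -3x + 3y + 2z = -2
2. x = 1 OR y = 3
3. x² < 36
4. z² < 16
Yes

Take x = 1, y = -1, z = 2. Substituting into each constraint:
  (1) -3(1) + 3(-1) + 2(2) = -2 ✓
  (2) x = 1, target 1 ✓ (first branch holds)
  (3) x² = (1)² = 1, and 1 < 36 ✓
  (4) z² = (2)² = 4, and 4 < 16 ✓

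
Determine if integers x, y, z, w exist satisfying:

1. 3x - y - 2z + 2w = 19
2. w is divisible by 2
Yes

Take x = 0, y = 1, z = -10, w = 0. Substituting into each constraint:
  (1) 3(0) + (-1) - 2(-10) + 2(0) = 19 ✓
  (2) 0 = 2 × 0, remainder 0 ✓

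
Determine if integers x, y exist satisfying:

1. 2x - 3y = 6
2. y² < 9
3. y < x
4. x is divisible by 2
Yes

Take x = 0, y = -2. Substituting into each constraint:
  (1) 2(0) - 3(-2) = 6 ✓
  (2) y² = (-2)² = 4, and 4 < 9 ✓
  (3) -2 < 0 ✓
  (4) 0 = 2 × 0, remainder 0 ✓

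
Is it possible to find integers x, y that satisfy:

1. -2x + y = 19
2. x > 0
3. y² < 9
No

The full constraint system is jointly infeasible over the integers. Each constraint and what it forces:

  - -2x + y = 19: is a linear equation tying the variables together
  - x > 0: bounds one variable relative to a constant
  - y² < 9: restricts y to |y| ≤ 2

Range argument: with x ∈ [1, ∞], y ∈ [-2, 2], the left side of the equation is at most 0, but the right side is 19 > 0. No integer solution exists.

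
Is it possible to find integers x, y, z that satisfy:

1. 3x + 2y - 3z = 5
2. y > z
Yes

Take x = 1, y = 1, z = 0. Substituting into each constraint:
  (1) 3(1) + 2(1) - 3(0) = 5 ✓
  (2) 1 > 0 ✓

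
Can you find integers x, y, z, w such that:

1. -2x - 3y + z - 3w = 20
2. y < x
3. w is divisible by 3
Yes

Take x = 0, y = -1, z = 17, w = 0. Substituting into each constraint:
  (1) -2(0) - 3(-1) + 17 - 3(0) = 20 ✓
  (2) -1 < 0 ✓
  (3) 0 = 3 × 0, remainder 0 ✓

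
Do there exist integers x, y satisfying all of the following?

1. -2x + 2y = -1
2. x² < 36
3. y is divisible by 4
No

Even the single constraint (-2x + 2y = -1) is infeasible over the integers.

  - -2x + 2y = -1: every term on the left is divisible by 2, so the LHS ≡ 0 (mod 2), but the RHS -1 is not — no integer solution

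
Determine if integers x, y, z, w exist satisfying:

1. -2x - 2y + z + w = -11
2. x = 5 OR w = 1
Yes

Take x = 5, y = 0, z = -3, w = 2. Substituting into each constraint:
  (1) -2(5) - 2(0) + (-3) + 2 = -11 ✓
  (2) x = 5, target 5 ✓ (first branch holds)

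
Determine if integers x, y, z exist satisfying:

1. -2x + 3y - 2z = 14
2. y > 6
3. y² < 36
No

A contradictory subset is {y > 6, y² < 36}. No integer assignment can satisfy these jointly:

  - y > 6: bounds one variable relative to a constant
  - y² < 36: restricts y to |y| ≤ 5

Direct contradiction: the bounds on y require y ≥ 7 and y ≤ 5 simultaneously, which is empty.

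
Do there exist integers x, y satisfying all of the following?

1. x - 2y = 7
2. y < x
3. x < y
No

A contradictory subset is {y < x, x < y}. No integer assignment can satisfy these jointly:

  - y < x: bounds one variable relative to another variable
  - x < y: bounds one variable relative to another variable

Direct contradiction: x > y and y > x cannot both hold.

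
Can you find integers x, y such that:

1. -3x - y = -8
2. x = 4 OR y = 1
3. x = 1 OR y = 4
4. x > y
No

A contradictory subset is {-3x - y = -8, x = 1 OR y = 4, x > y}. No integer assignment can satisfy these jointly:

  - -3x - y = -8: is a linear equation tying the variables together
  - x = 1 OR y = 4: forces a choice: either x = 1 or y = 4
  - x > y: bounds one variable relative to another variable

Split on the disjunction (x = 1 OR y = 4):
  • If x = 1: the equation forces y = 5, giving (x, y) = (1, 5), which violates x > y.
  • If y = 4: with y = 4, every remaining term of the linear equation is divisible by 3, so the left side is ≡ 0 (mod 3); but the right side -4 ≡ 2 (mod 3). No integers can satisfy it.
Both branches are infeasible, so the system has no integer solution.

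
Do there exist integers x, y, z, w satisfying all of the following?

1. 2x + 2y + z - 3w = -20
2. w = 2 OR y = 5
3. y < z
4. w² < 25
Yes

Take x = -6, y = -1, z = 0, w = 2. Substituting into each constraint:
  (1) 2(-6) + 2(-1) + 0 - 3(2) = -20 ✓
  (2) w = 2, target 2 ✓ (first branch holds)
  (3) -1 < 0 ✓
  (4) w² = (2)² = 4, and 4 < 25 ✓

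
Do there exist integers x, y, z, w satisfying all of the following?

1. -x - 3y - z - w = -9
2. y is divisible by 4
Yes

Take x = 9, y = 0, z = 0, w = 0. Substituting into each constraint:
  (1) (-9) - 3(0) + 0 + 0 = -9 ✓
  (2) 0 = 4 × 0, remainder 0 ✓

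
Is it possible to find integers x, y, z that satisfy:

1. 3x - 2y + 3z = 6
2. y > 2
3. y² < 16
Yes

Take x = 4, y = 3, z = 0. Substituting into each constraint:
  (1) 3(4) - 2(3) + 3(0) = 6 ✓
  (2) 3 > 2 ✓
  (3) y² = (3)² = 9, and 9 < 16 ✓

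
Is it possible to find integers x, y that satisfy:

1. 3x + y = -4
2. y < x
Yes

Take x = 0, y = -4. Substituting into each constraint:
  (1) 3(0) + (-4) = -4 ✓
  (2) -4 < 0 ✓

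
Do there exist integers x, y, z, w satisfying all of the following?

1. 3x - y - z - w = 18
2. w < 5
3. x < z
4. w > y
Yes

Take x = 10, y = 0, z = 11, w = 1. Substituting into each constraint:
  (1) 3(10) + 0 + (-11) + (-1) = 18 ✓
  (2) 1 < 5 ✓
  (3) 10 < 11 ✓
  (4) 1 > 0 ✓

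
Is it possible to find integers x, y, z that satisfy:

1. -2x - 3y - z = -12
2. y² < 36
Yes

Take x = 0, y = 0, z = 12. Substituting into each constraint:
  (1) -2(0) - 3(0) + (-12) = -12 ✓
  (2) y² = (0)² = 0, and 0 < 36 ✓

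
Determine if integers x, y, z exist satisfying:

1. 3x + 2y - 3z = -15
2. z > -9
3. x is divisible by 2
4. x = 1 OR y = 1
No

A contradictory subset is {3x + 2y - 3z = -15, x is divisible by 2, x = 1 OR y = 1}. No integer assignment can satisfy these jointly:

  - 3x + 2y - 3z = -15: is a linear equation tying the variables together
  - x is divisible by 2: restricts x to multiples of 2
  - x = 1 OR y = 1: forces a choice: either x = 1 or y = 1

Split on the disjunction (x = 1 OR y = 1):
  • If x = 1: this contradicts the divisibility constraint — 1 is not a multiple of 2.
  • If y = 1: with y = 1, writing x = 2x', every remaining term of the linear equation is divisible by 3, so the left side is ≡ 0 (mod 3); but the right side -17 ≡ 1 (mod 3). No integers can satisfy it.
Both branches are infeasible, so the system has no integer solution.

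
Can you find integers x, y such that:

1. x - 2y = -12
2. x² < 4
Yes

Take x = 0, y = 6. Substituting into each constraint:
  (1) 0 - 2(6) = -12 ✓
  (2) x² = (0)² = 0, and 0 < 4 ✓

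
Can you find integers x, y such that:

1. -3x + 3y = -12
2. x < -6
Yes

Take x = -7, y = -11. Substituting into each constraint:
  (1) -3(-7) + 3(-11) = -12 ✓
  (2) -7 < -6 ✓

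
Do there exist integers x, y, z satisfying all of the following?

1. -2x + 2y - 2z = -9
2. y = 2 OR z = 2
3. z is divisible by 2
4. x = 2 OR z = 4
No

Even the single constraint (-2x + 2y - 2z = -9) is infeasible over the integers.

  - -2x + 2y - 2z = -9: every term on the left is divisible by 2, so the LHS ≡ 0 (mod 2), but the RHS -9 is not — no integer solution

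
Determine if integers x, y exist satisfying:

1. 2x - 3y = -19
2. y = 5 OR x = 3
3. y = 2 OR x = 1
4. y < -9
No

A contradictory subset is {2x - 3y = -19, y = 2 OR x = 1, y < -9}. No integer assignment can satisfy these jointly:

  - 2x - 3y = -19: is a linear equation tying the variables together
  - y = 2 OR x = 1: forces a choice: either y = 2 or x = 1
  - y < -9: bounds one variable relative to a constant

Split on the disjunction (y = 2 OR x = 1):
  • If y = 2: this contradicts the bound y ≤ -10.
  • If x = 1: the equation forces y = 7, which contradicts the bound y ≤ -10.
Both branches are infeasible, so the system has no integer solution.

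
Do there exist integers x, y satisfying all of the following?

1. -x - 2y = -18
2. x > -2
Yes

Take x = 18, y = 0. Substituting into each constraint:
  (1) (-18) - 2(0) = -18 ✓
  (2) 18 > -2 ✓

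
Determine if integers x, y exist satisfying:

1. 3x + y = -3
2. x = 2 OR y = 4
Yes

Take x = 2, y = -9. Substituting into each constraint:
  (1) 3(2) + (-9) = -3 ✓
  (2) x = 2, target 2 ✓ (first branch holds)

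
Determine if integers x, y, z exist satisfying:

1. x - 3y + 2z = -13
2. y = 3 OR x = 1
Yes

Take x = 1, y = 6, z = 2. Substituting into each constraint:
  (1) 1 - 3(6) + 2(2) = -13 ✓
  (2) x = 1, target 1 ✓ (second branch holds)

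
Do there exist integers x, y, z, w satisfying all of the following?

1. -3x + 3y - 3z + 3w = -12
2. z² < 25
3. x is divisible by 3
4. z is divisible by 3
Yes

Take x = 0, y = -4, z = 0, w = 0. Substituting into each constraint:
  (1) -3(0) + 3(-4) - 3(0) + 3(0) = -12 ✓
  (2) z² = (0)² = 0, and 0 < 25 ✓
  (3) 0 = 3 × 0, remainder 0 ✓
  (4) 0 = 3 × 0, remainder 0 ✓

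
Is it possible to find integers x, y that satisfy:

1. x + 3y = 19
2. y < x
Yes

Take x = 7, y = 4. Substituting into each constraint:
  (1) 7 + 3(4) = 19 ✓
  (2) 4 < 7 ✓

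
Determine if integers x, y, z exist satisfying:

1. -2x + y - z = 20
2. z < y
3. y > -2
Yes

Take x = -9, y = 2, z = 0. Substituting into each constraint:
  (1) -2(-9) + 2 + 0 = 20 ✓
  (2) 0 < 2 ✓
  (3) 2 > -2 ✓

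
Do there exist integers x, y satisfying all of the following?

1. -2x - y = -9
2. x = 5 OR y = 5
Yes

Take x = 5, y = -1. Substituting into each constraint:
  (1) -2(5) + 1 = -9 ✓
  (2) x = 5, target 5 ✓ (first branch holds)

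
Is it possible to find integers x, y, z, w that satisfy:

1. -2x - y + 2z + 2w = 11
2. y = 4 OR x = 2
Yes

Take x = 2, y = 5, z = 0, w = 10. Substituting into each constraint:
  (1) -2(2) + (-5) + 2(0) + 2(10) = 11 ✓
  (2) x = 2, target 2 ✓ (second branch holds)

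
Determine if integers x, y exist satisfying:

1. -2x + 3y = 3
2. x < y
Yes

Take x = 0, y = 1. Substituting into each constraint:
  (1) -2(0) + 3(1) = 3 ✓
  (2) 0 < 1 ✓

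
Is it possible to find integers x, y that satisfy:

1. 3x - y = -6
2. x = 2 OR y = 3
Yes

Take x = 2, y = 12. Substituting into each constraint:
  (1) 3(2) + (-12) = -6 ✓
  (2) x = 2, target 2 ✓ (first branch holds)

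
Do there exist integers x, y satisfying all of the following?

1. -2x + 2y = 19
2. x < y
No

Even the single constraint (-2x + 2y = 19) is infeasible over the integers.

  - -2x + 2y = 19: every term on the left is divisible by 2, so the LHS ≡ 0 (mod 2), but the RHS 19 is not — no integer solution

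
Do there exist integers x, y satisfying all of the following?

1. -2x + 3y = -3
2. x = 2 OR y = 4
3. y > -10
No

A contradictory subset is {-2x + 3y = -3, x = 2 OR y = 4}. No integer assignment can satisfy these jointly:

  - -2x + 3y = -3: is a linear equation tying the variables together
  - x = 2 OR y = 4: forces a choice: either x = 2 or y = 4

Split on the disjunction (x = 2 OR y = 4):
  • If x = 2: with x = 2, every remaining term of the linear equation is divisible by 3, so the left side is ≡ 0 (mod 3); but the right side 1 ≡ 1 (mod 3). No integers can satisfy it.
  • If y = 4: with y = 4, every remaining term of the linear equation is divisible by 2, so the left side is ≡ 0 (mod 2); but the right side -15 ≡ 1 (mod 2). No integers can satisfy it.
Both branches are infeasible, so the system has no integer solution.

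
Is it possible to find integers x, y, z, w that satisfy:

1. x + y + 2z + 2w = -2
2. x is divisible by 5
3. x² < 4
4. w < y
Yes

Take x = 0, y = 2, z = -3, w = 1. Substituting into each constraint:
  (1) 0 + 2 + 2(-3) + 2(1) = -2 ✓
  (2) 0 = 5 × 0, remainder 0 ✓
  (3) x² = (0)² = 0, and 0 < 4 ✓
  (4) 1 < 2 ✓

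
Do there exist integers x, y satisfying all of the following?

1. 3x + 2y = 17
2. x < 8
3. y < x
Yes

Take x = 5, y = 1. Substituting into each constraint:
  (1) 3(5) + 2(1) = 17 ✓
  (2) 5 < 8 ✓
  (3) 1 < 5 ✓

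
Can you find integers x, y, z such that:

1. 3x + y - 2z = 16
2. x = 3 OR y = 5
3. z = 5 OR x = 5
Yes

Take x = 3, y = 17, z = 5. Substituting into each constraint:
  (1) 3(3) + 17 - 2(5) = 16 ✓
  (2) x = 3, target 3 ✓ (first branch holds)
  (3) z = 5, target 5 ✓ (first branch holds)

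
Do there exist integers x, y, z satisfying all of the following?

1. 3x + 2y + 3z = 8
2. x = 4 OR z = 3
Yes

Take x = -1, y = 1, z = 3. Substituting into each constraint:
  (1) 3(-1) + 2(1) + 3(3) = 8 ✓
  (2) z = 3, target 3 ✓ (second branch holds)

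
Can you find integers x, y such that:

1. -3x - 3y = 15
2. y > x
Yes

Take x = -3, y = -2. Substituting into each constraint:
  (1) -3(-3) - 3(-2) = 15 ✓
  (2) -2 > -3 ✓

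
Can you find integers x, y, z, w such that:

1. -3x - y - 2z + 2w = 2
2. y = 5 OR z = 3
Yes

Take x = -2, y = 0, z = 3, w = 1. Substituting into each constraint:
  (1) -3(-2) + 0 - 2(3) + 2(1) = 2 ✓
  (2) z = 3, target 3 ✓ (second branch holds)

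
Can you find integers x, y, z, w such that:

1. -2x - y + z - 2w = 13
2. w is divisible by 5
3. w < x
Yes

Take x = 1, y = 0, z = 15, w = 0. Substituting into each constraint:
  (1) -2(1) + 0 + 15 - 2(0) = 13 ✓
  (2) 0 = 5 × 0, remainder 0 ✓
  (3) 0 < 1 ✓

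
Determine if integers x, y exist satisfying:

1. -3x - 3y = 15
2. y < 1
Yes

Take x = -5, y = 0. Substituting into each constraint:
  (1) -3(-5) - 3(0) = 15 ✓
  (2) 0 < 1 ✓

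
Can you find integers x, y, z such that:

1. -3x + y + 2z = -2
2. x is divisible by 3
Yes

Take x = 0, y = -2, z = 0. Substituting into each constraint:
  (1) -3(0) + (-2) + 2(0) = -2 ✓
  (2) 0 = 3 × 0, remainder 0 ✓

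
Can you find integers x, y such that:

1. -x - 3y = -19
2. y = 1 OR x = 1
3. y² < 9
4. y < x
Yes

Take x = 16, y = 1. Substituting into each constraint:
  (1) (-16) - 3(1) = -19 ✓
  (2) y = 1, target 1 ✓ (first branch holds)
  (3) y² = (1)² = 1, and 1 < 9 ✓
  (4) 1 < 16 ✓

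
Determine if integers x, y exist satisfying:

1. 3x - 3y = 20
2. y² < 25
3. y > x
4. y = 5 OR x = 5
No

Even the single constraint (3x - 3y = 20) is infeasible over the integers.

  - 3x - 3y = 20: every term on the left is divisible by 3, so the LHS ≡ 0 (mod 3), but the RHS 20 is not — no integer solution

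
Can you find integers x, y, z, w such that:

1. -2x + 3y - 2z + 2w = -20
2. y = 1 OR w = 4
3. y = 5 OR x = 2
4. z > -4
Yes

Take x = 2, y = 0, z = 12, w = 4. Substituting into each constraint:
  (1) -2(2) + 3(0) - 2(12) + 2(4) = -20 ✓
  (2) w = 4, target 4 ✓ (second branch holds)
  (3) x = 2, target 2 ✓ (second branch holds)
  (4) 12 > -4 ✓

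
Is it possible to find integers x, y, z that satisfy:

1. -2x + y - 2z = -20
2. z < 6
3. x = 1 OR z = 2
Yes

Take x = 8, y = 0, z = 2. Substituting into each constraint:
  (1) -2(8) + 0 - 2(2) = -20 ✓
  (2) 2 < 6 ✓
  (3) z = 2, target 2 ✓ (second branch holds)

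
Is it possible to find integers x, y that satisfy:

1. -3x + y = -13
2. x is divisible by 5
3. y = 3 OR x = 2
No

The full constraint system is jointly infeasible over the integers. Each constraint and what it forces:

  - -3x + y = -13: is a linear equation tying the variables together
  - x is divisible by 5: restricts x to multiples of 5
  - y = 3 OR x = 2: forces a choice: either y = 3 or x = 2

Split on the disjunction (y = 3 OR x = 2):
  • If y = 3: with y = 3, writing x = 5x', every remaining term of the linear equation is divisible by 15, so the left side is ≡ 0 (mod 15); but the right side -16 ≡ 14 (mod 15). No integers can satisfy it.
  • If x = 2: this contradicts the divisibility constraint — 2 is not a multiple of 5.
Both branches are infeasible, so the system has no integer solution.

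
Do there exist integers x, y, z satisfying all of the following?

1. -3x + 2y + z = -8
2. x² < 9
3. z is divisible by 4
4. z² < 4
Yes

Take x = 0, y = -4, z = 0. Substituting into each constraint:
  (1) -3(0) + 2(-4) + 0 = -8 ✓
  (2) x² = (0)² = 0, and 0 < 9 ✓
  (3) 0 = 4 × 0, remainder 0 ✓
  (4) z² = (0)² = 0, and 0 < 4 ✓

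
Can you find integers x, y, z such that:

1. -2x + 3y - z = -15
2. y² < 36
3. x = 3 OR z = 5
Yes

Take x = 3, y = 0, z = 9. Substituting into each constraint:
  (1) -2(3) + 3(0) + (-9) = -15 ✓
  (2) y² = (0)² = 0, and 0 < 36 ✓
  (3) x = 3, target 3 ✓ (first branch holds)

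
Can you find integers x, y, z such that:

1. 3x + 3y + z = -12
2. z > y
Yes

Take x = -3, y = -1, z = 0. Substituting into each constraint:
  (1) 3(-3) + 3(-1) + 0 = -12 ✓
  (2) 0 > -1 ✓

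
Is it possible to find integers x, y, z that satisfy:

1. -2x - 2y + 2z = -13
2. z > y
No

Even the single constraint (-2x - 2y + 2z = -13) is infeasible over the integers.

  - -2x - 2y + 2z = -13: every term on the left is divisible by 2, so the LHS ≡ 0 (mod 2), but the RHS -13 is not — no integer solution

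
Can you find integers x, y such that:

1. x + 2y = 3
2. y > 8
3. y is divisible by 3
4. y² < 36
No

A contradictory subset is {y > 8, y² < 36}. No integer assignment can satisfy these jointly:

  - y > 8: bounds one variable relative to a constant
  - y² < 36: restricts y to |y| ≤ 5

Direct contradiction: the bounds on y require y ≥ 9 and y ≤ 5 simultaneously, which is empty.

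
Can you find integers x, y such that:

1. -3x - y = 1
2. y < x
Yes

Take x = 0, y = -1. Substituting into each constraint:
  (1) -3(0) + 1 = 1 ✓
  (2) -1 < 0 ✓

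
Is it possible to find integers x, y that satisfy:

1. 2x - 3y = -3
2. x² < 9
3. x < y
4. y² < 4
Yes

Take x = 0, y = 1. Substituting into each constraint:
  (1) 2(0) - 3(1) = -3 ✓
  (2) x² = (0)² = 0, and 0 < 9 ✓
  (3) 0 < 1 ✓
  (4) y² = (1)² = 1, and 1 < 4 ✓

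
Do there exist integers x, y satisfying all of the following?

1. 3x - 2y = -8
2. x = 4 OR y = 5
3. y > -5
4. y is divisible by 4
No

A contradictory subset is {3x - 2y = -8, x = 4 OR y = 5, y is divisible by 4}. No integer assignment can satisfy these jointly:

  - 3x - 2y = -8: is a linear equation tying the variables together
  - x = 4 OR y = 5: forces a choice: either x = 4 or y = 5
  - y is divisible by 4: restricts y to multiples of 4

Split on the disjunction (x = 4 OR y = 5):
  • If x = 4: with x = 4, writing y = 4y', every remaining term of the linear equation is divisible by 8, so the left side is ≡ 0 (mod 8); but the right side -20 ≡ 4 (mod 8). No integers can satisfy it.
  • If y = 5: this contradicts the divisibility constraint — 5 is not a multiple of 4.
Both branches are infeasible, so the system has no integer solution.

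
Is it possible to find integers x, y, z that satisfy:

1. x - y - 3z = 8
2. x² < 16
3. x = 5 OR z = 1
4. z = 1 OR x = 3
Yes

Take x = 2, y = -9, z = 1. Substituting into each constraint:
  (1) 2 + 9 - 3(1) = 8 ✓
  (2) x² = (2)² = 4, and 4 < 16 ✓
  (3) z = 1, target 1 ✓ (second branch holds)
  (4) z = 1, target 1 ✓ (first branch holds)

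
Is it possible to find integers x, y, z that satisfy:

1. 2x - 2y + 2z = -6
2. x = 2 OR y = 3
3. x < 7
Yes

Take x = 0, y = 3, z = 0. Substituting into each constraint:
  (1) 2(0) - 2(3) + 2(0) = -6 ✓
  (2) y = 3, target 3 ✓ (second branch holds)
  (3) 0 < 7 ✓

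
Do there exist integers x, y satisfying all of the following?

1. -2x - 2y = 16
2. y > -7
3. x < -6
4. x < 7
Yes

Take x = -7, y = -1. Substituting into each constraint:
  (1) -2(-7) - 2(-1) = 16 ✓
  (2) -1 > -7 ✓
  (3) -7 < -6 ✓
  (4) -7 < 7 ✓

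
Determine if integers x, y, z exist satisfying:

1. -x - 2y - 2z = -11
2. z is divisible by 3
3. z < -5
Yes

Take x = 23, y = 0, z = -6. Substituting into each constraint:
  (1) (-23) - 2(0) - 2(-6) = -11 ✓
  (2) -6 = 3 × -2, remainder 0 ✓
  (3) -6 < -5 ✓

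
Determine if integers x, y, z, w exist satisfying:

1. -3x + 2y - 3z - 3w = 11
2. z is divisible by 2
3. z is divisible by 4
Yes

Take x = -3, y = 1, z = 0, w = 0. Substituting into each constraint:
  (1) -3(-3) + 2(1) - 3(0) - 3(0) = 11 ✓
  (2) 0 = 2 × 0, remainder 0 ✓
  (3) 0 = 4 × 0, remainder 0 ✓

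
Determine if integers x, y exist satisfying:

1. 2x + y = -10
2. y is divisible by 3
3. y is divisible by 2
Yes

Take x = -5, y = 0. Substituting into each constraint:
  (1) 2(-5) + 0 = -10 ✓
  (2) 0 = 3 × 0, remainder 0 ✓
  (3) 0 = 2 × 0, remainder 0 ✓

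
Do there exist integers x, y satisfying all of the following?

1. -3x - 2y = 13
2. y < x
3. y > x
No

A contradictory subset is {y < x, y > x}. No integer assignment can satisfy these jointly:

  - y < x: bounds one variable relative to another variable
  - y > x: bounds one variable relative to another variable

Direct contradiction: x > y and y > x cannot both hold.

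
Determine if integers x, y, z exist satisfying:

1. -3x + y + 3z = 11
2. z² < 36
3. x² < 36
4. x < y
Yes

Take x = 1, y = 2, z = 4. Substituting into each constraint:
  (1) -3(1) + 2 + 3(4) = 11 ✓
  (2) z² = (4)² = 16, and 16 < 36 ✓
  (3) x² = (1)² = 1, and 1 < 36 ✓
  (4) 1 < 2 ✓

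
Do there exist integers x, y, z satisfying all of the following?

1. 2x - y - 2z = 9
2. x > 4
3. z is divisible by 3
Yes

Take x = 5, y = 1, z = 0. Substituting into each constraint:
  (1) 2(5) + (-1) - 2(0) = 9 ✓
  (2) 5 > 4 ✓
  (3) 0 = 3 × 0, remainder 0 ✓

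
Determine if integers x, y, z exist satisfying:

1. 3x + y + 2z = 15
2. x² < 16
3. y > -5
Yes

Take x = 0, y = 1, z = 7. Substituting into each constraint:
  (1) 3(0) + 1 + 2(7) = 15 ✓
  (2) x² = (0)² = 0, and 0 < 16 ✓
  (3) 1 > -5 ✓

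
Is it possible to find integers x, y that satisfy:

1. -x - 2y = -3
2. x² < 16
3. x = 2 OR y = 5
No

The full constraint system is jointly infeasible over the integers. Each constraint and what it forces:

  - -x - 2y = -3: is a linear equation tying the variables together
  - x² < 16: restricts x to |x| ≤ 3
  - x = 2 OR y = 5: forces a choice: either x = 2 or y = 5

Split on the disjunction (x = 2 OR y = 5):
  • If x = 2: with x = 2, every remaining term of the linear equation is divisible by 2, so the left side is ≡ 0 (mod 2); but the right side -1 ≡ 1 (mod 2). No integers can satisfy it.
  • If y = 5: the equation forces x = -7, but x² < 16 requires |x| ≤ 3.
Both branches are infeasible, so the system has no integer solution.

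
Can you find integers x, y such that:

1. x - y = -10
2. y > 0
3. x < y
Yes

Take x = 0, y = 10. Substituting into each constraint:
  (1) 0 + (-10) = -10 ✓
  (2) 10 > 0 ✓
  (3) 0 < 10 ✓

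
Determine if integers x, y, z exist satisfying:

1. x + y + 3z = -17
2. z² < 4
Yes

Take x = -17, y = 0, z = 0. Substituting into each constraint:
  (1) (-17) + 0 + 3(0) = -17 ✓
  (2) z² = (0)² = 0, and 0 < 4 ✓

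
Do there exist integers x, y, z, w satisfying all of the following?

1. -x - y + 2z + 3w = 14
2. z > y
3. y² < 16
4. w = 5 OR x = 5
Yes

Take x = 5, y = -1, z = 3, w = 4. Substituting into each constraint:
  (1) (-5) + 1 + 2(3) + 3(4) = 14 ✓
  (2) 3 > -1 ✓
  (3) y² = (-1)² = 1, and 1 < 16 ✓
  (4) x = 5, target 5 ✓ (second branch holds)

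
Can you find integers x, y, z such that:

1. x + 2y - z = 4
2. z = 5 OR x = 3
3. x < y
Yes

Take x = 1, y = 4, z = 5. Substituting into each constraint:
  (1) 1 + 2(4) + (-5) = 4 ✓
  (2) z = 5, target 5 ✓ (first branch holds)
  (3) 1 < 4 ✓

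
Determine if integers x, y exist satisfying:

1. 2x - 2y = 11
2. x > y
No

Even the single constraint (2x - 2y = 11) is infeasible over the integers.

  - 2x - 2y = 11: every term on the left is divisible by 2, so the LHS ≡ 0 (mod 2), but the RHS 11 is not — no integer solution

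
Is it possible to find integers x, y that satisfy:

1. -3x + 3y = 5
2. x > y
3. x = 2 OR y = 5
No

Even the single constraint (-3x + 3y = 5) is infeasible over the integers.

  - -3x + 3y = 5: every term on the left is divisible by 3, so the LHS ≡ 0 (mod 3), but the RHS 5 is not — no integer solution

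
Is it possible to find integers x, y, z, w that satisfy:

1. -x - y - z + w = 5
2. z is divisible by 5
Yes

Take x = 0, y = 0, z = 0, w = 5. Substituting into each constraint:
  (1) 0 + 0 + 0 + 5 = 5 ✓
  (2) 0 = 5 × 0, remainder 0 ✓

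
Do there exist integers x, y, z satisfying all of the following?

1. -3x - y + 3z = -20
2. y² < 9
Yes

Take x = 0, y = -1, z = -7. Substituting into each constraint:
  (1) -3(0) + 1 + 3(-7) = -20 ✓
  (2) y² = (-1)² = 1, and 1 < 9 ✓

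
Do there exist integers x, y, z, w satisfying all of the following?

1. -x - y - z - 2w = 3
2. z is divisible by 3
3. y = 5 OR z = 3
Yes

Take x = -8, y = 5, z = 0, w = 0. Substituting into each constraint:
  (1) 8 + (-5) + 0 - 2(0) = 3 ✓
  (2) 0 = 3 × 0, remainder 0 ✓
  (3) y = 5, target 5 ✓ (first branch holds)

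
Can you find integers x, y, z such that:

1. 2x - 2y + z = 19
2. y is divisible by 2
Yes

Take x = 9, y = 0, z = 1. Substituting into each constraint:
  (1) 2(9) - 2(0) + 1 = 19 ✓
  (2) 0 = 2 × 0, remainder 0 ✓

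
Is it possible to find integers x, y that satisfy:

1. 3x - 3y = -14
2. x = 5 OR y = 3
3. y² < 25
No

Even the single constraint (3x - 3y = -14) is infeasible over the integers.

  - 3x - 3y = -14: every term on the left is divisible by 3, so the LHS ≡ 0 (mod 3), but the RHS -14 is not — no integer solution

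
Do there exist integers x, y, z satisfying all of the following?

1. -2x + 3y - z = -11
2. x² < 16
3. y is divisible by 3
Yes

Take x = 0, y = 0, z = 11. Substituting into each constraint:
  (1) -2(0) + 3(0) + (-11) = -11 ✓
  (2) x² = (0)² = 0, and 0 < 16 ✓
  (3) 0 = 3 × 0, remainder 0 ✓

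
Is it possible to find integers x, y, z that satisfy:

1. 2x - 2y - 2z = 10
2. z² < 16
Yes

Take x = 5, y = 0, z = 0. Substituting into each constraint:
  (1) 2(5) - 2(0) - 2(0) = 10 ✓
  (2) z² = (0)² = 0, and 0 < 16 ✓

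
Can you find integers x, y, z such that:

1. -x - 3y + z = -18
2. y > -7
Yes

Take x = 0, y = 6, z = 0. Substituting into each constraint:
  (1) 0 - 3(6) + 0 = -18 ✓
  (2) 6 > -7 ✓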